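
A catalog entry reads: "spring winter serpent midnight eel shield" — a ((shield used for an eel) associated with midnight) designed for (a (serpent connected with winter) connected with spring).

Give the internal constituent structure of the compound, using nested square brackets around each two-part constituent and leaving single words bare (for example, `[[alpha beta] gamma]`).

[[spring [winter serpent]] [midnight [eel shield]]]

Whole compound: head "shield" (specifically "midnight eel shield"), modifier "spring winter serpent".
Inside "spring winter serpent": head "serpent" (specifically "winter serpent"), modifier "spring".
Inside "winter serpent": head "serpent", modifier "winter".
Inside "midnight eel shield": head "shield" (specifically "eel shield"), modifier "midnight".
Inside "eel shield": head "shield", modifier "eel".
Putting it together: [[spring [winter serpent]] [midnight [eel shield]]].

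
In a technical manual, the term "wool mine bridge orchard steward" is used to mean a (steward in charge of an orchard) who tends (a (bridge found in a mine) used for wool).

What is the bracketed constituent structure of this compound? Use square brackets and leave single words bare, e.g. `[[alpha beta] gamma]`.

[[wool [mine bridge]] [orchard steward]]

Whole compound: head "steward" (specifically "orchard steward"), modifier "wool mine bridge".
Inside "wool mine bridge": head "bridge" (specifically "mine bridge"), modifier "wool".
Inside "mine bridge": head "bridge", modifier "mine".
Inside "orchard steward": head "steward", modifier "orchard".
Assembled: [[wool [mine bridge]] [orchard steward]].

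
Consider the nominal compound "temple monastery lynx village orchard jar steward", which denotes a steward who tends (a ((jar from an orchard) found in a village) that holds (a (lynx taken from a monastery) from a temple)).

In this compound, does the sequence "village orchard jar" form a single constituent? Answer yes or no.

yes

The paraphrase groups the words so that "village orchard jar" is one unit: it corresponds to a single parenthesized sub-phrase.
The full structure is [[[temple [monastery lynx]] [village [orchard jar]]] steward], in which [village orchard jar] is a constituent.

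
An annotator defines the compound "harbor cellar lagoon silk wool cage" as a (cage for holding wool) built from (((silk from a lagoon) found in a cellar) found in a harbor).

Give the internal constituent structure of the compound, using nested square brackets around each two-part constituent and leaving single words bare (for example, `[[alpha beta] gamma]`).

[[harbor [cellar [lagoon silk]]] [wool cage]]

The outermost head in the paraphrase is "cage" (specifically "wool cage"), modified by "harbor cellar lagoon silk".
Within "harbor cellar lagoon silk", the head is "silk" (specifically "cellar lagoon silk") and the modifier is "harbor".
Within "cellar lagoon silk", the head is "silk" (specifically "lagoon silk") and the modifier is "cellar".
Within "lagoon silk", the head is "silk" and the modifier is "lagoon".
Within "wool cage", the head is "cage" and the modifier is "wool".
Putting it together: [[harbor [cellar [lagoon silk]]] [wool cage]].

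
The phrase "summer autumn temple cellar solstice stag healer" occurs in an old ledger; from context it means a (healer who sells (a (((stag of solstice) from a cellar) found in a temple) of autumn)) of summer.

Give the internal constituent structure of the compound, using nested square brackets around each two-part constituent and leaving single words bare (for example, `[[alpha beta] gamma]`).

The outermost head in the paraphrase is "healer" (specifically "autumn temple cellar solstice stag healer"), modified by "summer".
"autumn temple cellar solstice stag healer" → head "healer", modifier "autumn temple cellar solstice stag".
"autumn temple cellar solstice stag" → head "stag" (specifically "temple cellar solstice stag"), modifier "autumn".
"temple cellar solstice stag" → head "stag" (specifically "cellar solstice stag"), modifier "temple".
"cellar solstice stag" → head "stag" (specifically "solstice stag"), modifier "cellar".
"solstice stag" → head "stag", modifier "solstice".
So the structure is [summer [[autumn [temple [cellar [solstice stag]]]] healer]].

[summer [[autumn [temple [cellar [solstice stag]]]] healer]]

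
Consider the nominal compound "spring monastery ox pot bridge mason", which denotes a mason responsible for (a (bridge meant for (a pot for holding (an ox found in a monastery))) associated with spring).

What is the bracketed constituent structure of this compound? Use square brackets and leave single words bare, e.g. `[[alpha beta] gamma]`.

[[spring [[[monastery ox] pot] bridge]] mason]

Overall it is a kind of mason; the modifier is "spring monastery ox pot bridge".
Within "spring monastery ox pot bridge", the head is "bridge" (specifically "monastery ox pot bridge") and the modifier is "spring".
Within "monastery ox pot bridge", the head is "bridge" and the modifier is "monastery ox pot".
Within "monastery ox pot", the head is "pot" and the modifier is "monastery ox".
Within "monastery ox", the head is "ox" and the modifier is "monastery".
Putting it together: [[spring [[[monastery ox] pot] bridge]] mason].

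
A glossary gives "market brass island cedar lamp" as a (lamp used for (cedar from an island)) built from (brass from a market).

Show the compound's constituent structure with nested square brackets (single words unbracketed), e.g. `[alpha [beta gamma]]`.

[[market brass] [[island cedar] lamp]]

The outermost head in the paraphrase is "lamp" (specifically "island cedar lamp"), modified by "market brass".
Within "market brass", the head is "brass" and the modifier is "market".
Within "island cedar lamp", the head is "lamp" and the modifier is "island cedar".
Within "island cedar", the head is "cedar" and the modifier is "island".
So the structure is [[market brass] [[island cedar] lamp]].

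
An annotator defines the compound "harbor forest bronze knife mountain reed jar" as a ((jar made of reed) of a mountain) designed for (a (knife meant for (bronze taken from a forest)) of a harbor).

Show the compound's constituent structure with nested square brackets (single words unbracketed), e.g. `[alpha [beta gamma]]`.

[[harbor [[forest bronze] knife]] [mountain [reed jar]]]

Overall it is a kind of jar (specifically "mountain reed jar"); the modifier is "harbor forest bronze knife".
"harbor forest bronze knife" → head "knife" (specifically "forest bronze knife"), modifier "harbor".
"forest bronze knife" → head "knife", modifier "forest bronze".
"forest bronze" → head "bronze", modifier "forest".
"mountain reed jar" → head "jar" (specifically "reed jar"), modifier "mountain".
"reed jar" → head "jar", modifier "reed".
Assembled: [[harbor [[forest bronze] knife]] [mountain [reed jar]]].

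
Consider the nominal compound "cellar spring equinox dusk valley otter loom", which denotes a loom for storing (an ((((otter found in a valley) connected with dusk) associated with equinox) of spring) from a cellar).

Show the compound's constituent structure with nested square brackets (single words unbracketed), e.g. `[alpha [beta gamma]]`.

At the top level: head "loom"; modifier "cellar spring equinox dusk valley otter".
Inside "cellar spring equinox dusk valley otter": head "otter" (specifically "spring equinox dusk valley otter"), modifier "cellar".
Inside "spring equinox dusk valley otter": head "otter" (specifically "equinox dusk valley otter"), modifier "spring".
Inside "equinox dusk valley otter": head "otter" (specifically "dusk valley otter"), modifier "equinox".
Inside "dusk valley otter": head "otter" (specifically "valley otter"), modifier "dusk".
Inside "valley otter": head "otter", modifier "valley".
Putting it together: [[cellar [spring [equinox [dusk [valley otter]]]]] loom].

[[cellar [spring [equinox [dusk [valley otter]]]]] loom]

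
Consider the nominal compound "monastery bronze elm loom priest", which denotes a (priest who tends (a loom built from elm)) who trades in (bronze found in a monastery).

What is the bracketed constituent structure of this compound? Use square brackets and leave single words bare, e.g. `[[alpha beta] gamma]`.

At the top level: head "priest" (specifically "elm loom priest"); modifier "monastery bronze".
"monastery bronze" → head "bronze", modifier "monastery".
"elm loom priest" → head "priest", modifier "elm loom".
"elm loom" → head "loom", modifier "elm".
Putting it together: [[monastery bronze] [[elm loom] priest]].

[[monastery bronze] [[elm loom] priest]]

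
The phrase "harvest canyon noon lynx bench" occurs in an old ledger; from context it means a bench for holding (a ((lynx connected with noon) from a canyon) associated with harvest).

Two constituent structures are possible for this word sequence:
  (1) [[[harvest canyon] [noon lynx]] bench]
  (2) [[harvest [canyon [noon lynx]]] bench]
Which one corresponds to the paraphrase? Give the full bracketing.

The paraphrase's head is the "bench" part ("bench"); its modifier is "harvest canyon noon lynx".
That top-level split, carried through the inner groups, gives [[harvest [canyon [noon lynx]]] bench].

[[harvest [canyon [noon lynx]]] bench]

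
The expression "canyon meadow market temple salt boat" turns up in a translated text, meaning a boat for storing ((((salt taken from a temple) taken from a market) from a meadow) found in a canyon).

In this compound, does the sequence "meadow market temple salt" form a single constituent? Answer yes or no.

The paraphrase groups the words so that "meadow market temple salt" is one unit: it corresponds to a single parenthesized sub-phrase.
The full structure is [[canyon [meadow [market [temple salt]]]] boat], in which [meadow market temple salt] is a constituent.

yes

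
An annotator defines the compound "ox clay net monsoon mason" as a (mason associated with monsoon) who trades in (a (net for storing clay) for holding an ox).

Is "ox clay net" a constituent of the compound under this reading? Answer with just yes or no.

yes

The paraphrase groups the words so that "ox clay net" is one unit: it corresponds to a single parenthesized sub-phrase.
The full structure is [[ox [clay net]] [monsoon mason]], in which [ox clay net] is a constituent.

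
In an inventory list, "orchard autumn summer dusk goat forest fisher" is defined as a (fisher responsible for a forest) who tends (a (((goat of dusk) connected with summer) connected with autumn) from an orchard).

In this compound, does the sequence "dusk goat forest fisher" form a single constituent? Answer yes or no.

no

The top-level split is [orchard autumn summer dusk goat] [forest fisher]; the full structure is [[orchard [autumn [summer [dusk goat]]]] [forest fisher]].
"dusk goat forest fisher" straddles a constituent boundary, so it is not a single unit.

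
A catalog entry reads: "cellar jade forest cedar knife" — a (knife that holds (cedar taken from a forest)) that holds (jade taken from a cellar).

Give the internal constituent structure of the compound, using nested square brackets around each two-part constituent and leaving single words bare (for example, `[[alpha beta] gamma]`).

Overall it is a kind of knife (specifically "forest cedar knife"); the modifier is "cellar jade".
Inside "cellar jade": head "jade", modifier "cellar".
Inside "forest cedar knife": head "knife", modifier "forest cedar".
Inside "forest cedar": head "cedar", modifier "forest".
So the structure is [[cellar jade] [[forest cedar] knife]].

[[cellar jade] [[forest cedar] knife]]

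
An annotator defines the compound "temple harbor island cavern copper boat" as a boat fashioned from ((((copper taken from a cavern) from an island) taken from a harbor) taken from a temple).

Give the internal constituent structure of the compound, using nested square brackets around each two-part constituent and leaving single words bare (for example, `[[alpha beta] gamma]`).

At the top level: head "boat"; modifier "temple harbor island cavern copper".
"temple harbor island cavern copper" → head "copper" (specifically "harbor island cavern copper"), modifier "temple".
"harbor island cavern copper" → head "copper" (specifically "island cavern copper"), modifier "harbor".
"island cavern copper" → head "copper" (specifically "cavern copper"), modifier "island".
"cavern copper" → head "copper", modifier "cavern".
So the structure is [[temple [harbor [island [cavern copper]]]] boat].

[[temple [harbor [island [cavern copper]]]] boat]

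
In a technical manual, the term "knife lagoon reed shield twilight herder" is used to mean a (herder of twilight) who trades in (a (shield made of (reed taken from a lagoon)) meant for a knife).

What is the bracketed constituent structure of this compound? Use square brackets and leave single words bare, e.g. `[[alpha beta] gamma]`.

[[knife [[lagoon reed] shield]] [twilight herder]]

Overall it is a kind of herder (specifically "twilight herder"); the modifier is "knife lagoon reed shield".
Within "knife lagoon reed shield", the head is "shield" (specifically "lagoon reed shield") and the modifier is "knife".
Within "lagoon reed shield", the head is "shield" and the modifier is "lagoon reed".
Within "lagoon reed", the head is "reed" and the modifier is "lagoon".
Within "twilight herder", the head is "herder" and the modifier is "twilight".
So the structure is [[knife [[lagoon reed] shield]] [twilight herder]].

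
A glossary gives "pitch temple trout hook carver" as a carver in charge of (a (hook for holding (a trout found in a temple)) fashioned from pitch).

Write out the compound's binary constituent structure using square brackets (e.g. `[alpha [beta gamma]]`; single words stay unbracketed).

[[pitch [[temple trout] hook]] carver]

Overall it is a kind of carver; the modifier is "pitch temple trout hook".
Inside "pitch temple trout hook": head "hook" (specifically "temple trout hook"), modifier "pitch".
Inside "temple trout hook": head "hook", modifier "temple trout".
Inside "temple trout": head "trout", modifier "temple".
So the structure is [[pitch [[temple trout] hook]] carver].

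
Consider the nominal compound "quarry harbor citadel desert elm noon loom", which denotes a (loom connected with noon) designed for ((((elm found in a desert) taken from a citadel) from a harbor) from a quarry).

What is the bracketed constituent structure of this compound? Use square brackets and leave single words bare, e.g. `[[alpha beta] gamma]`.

[[quarry [harbor [citadel [desert elm]]]] [noon loom]]

The outermost head in the paraphrase is "loom" (specifically "noon loom"), modified by "quarry harbor citadel desert elm".
"quarry harbor citadel desert elm" → head "elm" (specifically "harbor citadel desert elm"), modifier "quarry".
"harbor citadel desert elm" → head "elm" (specifically "citadel desert elm"), modifier "harbor".
"citadel desert elm" → head "elm" (specifically "desert elm"), modifier "citadel".
"desert elm" → head "elm", modifier "desert".
"noon loom" → head "loom", modifier "noon".
Assembled: [[quarry [harbor [citadel [desert elm]]]] [noon loom]].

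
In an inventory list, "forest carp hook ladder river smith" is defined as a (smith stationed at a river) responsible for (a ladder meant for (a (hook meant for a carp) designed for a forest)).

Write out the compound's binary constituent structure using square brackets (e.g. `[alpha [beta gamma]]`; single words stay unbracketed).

[[[forest [carp hook]] ladder] [river smith]]

Overall it is a kind of smith (specifically "river smith"); the modifier is "forest carp hook ladder".
Inside "forest carp hook ladder": head "ladder", modifier "forest carp hook".
Inside "forest carp hook": head "hook" (specifically "carp hook"), modifier "forest".
Inside "carp hook": head "hook", modifier "carp".
Inside "river smith": head "smith", modifier "river".
So the structure is [[[forest [carp hook]] ladder] [river smith]].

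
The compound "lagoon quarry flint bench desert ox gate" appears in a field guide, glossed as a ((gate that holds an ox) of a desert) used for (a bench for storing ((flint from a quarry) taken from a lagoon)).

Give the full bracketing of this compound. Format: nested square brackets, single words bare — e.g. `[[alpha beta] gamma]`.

[[[lagoon [quarry flint]] bench] [desert [ox gate]]]

Whole compound: head "gate" (specifically "desert ox gate"), modifier "lagoon quarry flint bench".
Within "lagoon quarry flint bench", the head is "bench" and the modifier is "lagoon quarry flint".
Within "lagoon quarry flint", the head is "flint" (specifically "quarry flint") and the modifier is "lagoon".
Within "quarry flint", the head is "flint" and the modifier is "quarry".
Within "desert ox gate", the head is "gate" (specifically "ox gate") and the modifier is "desert".
Within "ox gate", the head is "gate" and the modifier is "ox".
Assembled: [[[lagoon [quarry flint]] bench] [desert [ox gate]]].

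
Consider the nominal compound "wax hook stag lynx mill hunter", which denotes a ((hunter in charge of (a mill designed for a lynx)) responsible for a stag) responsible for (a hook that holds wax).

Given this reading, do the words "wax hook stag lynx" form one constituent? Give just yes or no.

The top-level split is [wax hook] [stag lynx mill hunter]; the full structure is [[wax hook] [stag [[lynx mill] hunter]]].
"wax hook stag lynx" straddles a constituent boundary, so it is not a single unit.

no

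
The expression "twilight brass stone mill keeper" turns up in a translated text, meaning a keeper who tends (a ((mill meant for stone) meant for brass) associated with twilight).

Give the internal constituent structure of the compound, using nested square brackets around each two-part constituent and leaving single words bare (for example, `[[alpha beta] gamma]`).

[[twilight [brass [stone mill]]] keeper]

At the top level: head "keeper"; modifier "twilight brass stone mill".
Inside "twilight brass stone mill": head "mill" (specifically "brass stone mill"), modifier "twilight".
Inside "brass stone mill": head "mill" (specifically "stone mill"), modifier "brass".
Inside "stone mill": head "mill", modifier "stone".
Assembled: [[twilight [brass [stone mill]]] keeper].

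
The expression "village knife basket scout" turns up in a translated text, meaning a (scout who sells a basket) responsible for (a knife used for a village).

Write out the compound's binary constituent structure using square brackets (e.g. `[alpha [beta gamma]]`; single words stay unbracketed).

[[village knife] [basket scout]]

The outermost head in the paraphrase is "scout" (specifically "basket scout"), modified by "village knife".
Within "village knife", the head is "knife" and the modifier is "village".
Within "basket scout", the head is "scout" and the modifier is "basket".
Assembled: [[village knife] [basket scout]].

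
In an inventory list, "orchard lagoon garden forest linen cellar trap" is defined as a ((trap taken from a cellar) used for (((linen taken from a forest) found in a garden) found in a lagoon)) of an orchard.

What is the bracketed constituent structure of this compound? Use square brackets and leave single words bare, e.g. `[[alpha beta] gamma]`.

[orchard [[lagoon [garden [forest linen]]] [cellar trap]]]

Overall it is a kind of trap (specifically "lagoon garden forest linen cellar trap"); the modifier is "orchard".
Within "lagoon garden forest linen cellar trap", the head is "trap" (specifically "cellar trap") and the modifier is "lagoon garden forest linen".
Within "lagoon garden forest linen", the head is "linen" (specifically "garden forest linen") and the modifier is "lagoon".
Within "garden forest linen", the head is "linen" (specifically "forest linen") and the modifier is "garden".
Within "forest linen", the head is "linen" and the modifier is "forest".
Within "cellar trap", the head is "trap" and the modifier is "cellar".
Assembled: [orchard [[lagoon [garden [forest linen]]] [cellar trap]]].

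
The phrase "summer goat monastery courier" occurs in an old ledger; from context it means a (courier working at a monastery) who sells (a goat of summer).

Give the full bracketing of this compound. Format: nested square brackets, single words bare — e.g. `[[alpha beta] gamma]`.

Overall it is a kind of courier (specifically "monastery courier"); the modifier is "summer goat".
Within "summer goat", the head is "goat" and the modifier is "summer".
Within "monastery courier", the head is "courier" and the modifier is "monastery".
Putting it together: [[summer goat] [monastery courier]].

[[summer goat] [monastery courier]]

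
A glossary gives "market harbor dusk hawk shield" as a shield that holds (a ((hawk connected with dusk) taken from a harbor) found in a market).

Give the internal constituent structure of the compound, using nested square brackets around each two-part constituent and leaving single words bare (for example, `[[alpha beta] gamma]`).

At the top level: head "shield"; modifier "market harbor dusk hawk".
Inside "market harbor dusk hawk": head "hawk" (specifically "harbor dusk hawk"), modifier "market".
Inside "harbor dusk hawk": head "hawk" (specifically "dusk hawk"), modifier "harbor".
Inside "dusk hawk": head "hawk", modifier "dusk".
So the structure is [[market [harbor [dusk hawk]]] shield].

[[market [harbor [dusk hawk]]] shield]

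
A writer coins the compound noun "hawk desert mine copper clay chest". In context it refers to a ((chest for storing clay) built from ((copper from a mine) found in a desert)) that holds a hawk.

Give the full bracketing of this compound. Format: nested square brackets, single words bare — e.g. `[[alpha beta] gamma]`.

[hawk [[desert [mine copper]] [clay chest]]]

Whole compound: head "chest" (specifically "desert mine copper clay chest"), modifier "hawk".
Inside "desert mine copper clay chest": head "chest" (specifically "clay chest"), modifier "desert mine copper".
Inside "desert mine copper": head "copper" (specifically "mine copper"), modifier "desert".
Inside "mine copper": head "copper", modifier "mine".
Inside "clay chest": head "chest", modifier "clay".
Putting it together: [hawk [[desert [mine copper]] [clay chest]]].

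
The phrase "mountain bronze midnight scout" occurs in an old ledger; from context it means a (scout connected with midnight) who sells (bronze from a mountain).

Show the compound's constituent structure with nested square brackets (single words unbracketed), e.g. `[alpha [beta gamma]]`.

Whole compound: head "scout" (specifically "midnight scout"), modifier "mountain bronze".
"mountain bronze" → head "bronze", modifier "mountain".
"midnight scout" → head "scout", modifier "midnight".
So the structure is [[mountain bronze] [midnight scout]].

[[mountain bronze] [midnight scout]]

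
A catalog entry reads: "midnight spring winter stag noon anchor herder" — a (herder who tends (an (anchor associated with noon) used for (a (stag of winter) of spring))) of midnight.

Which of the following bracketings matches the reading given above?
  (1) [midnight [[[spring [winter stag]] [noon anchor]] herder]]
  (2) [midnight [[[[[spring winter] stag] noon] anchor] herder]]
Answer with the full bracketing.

[midnight [[[spring [winter stag]] [noon anchor]] herder]]

The paraphrase's head is the "herder" part ("spring winter stag noon anchor herder"); its modifier is "midnight".
That top-level split, carried through the inner groups, gives [midnight [[[spring [winter stag]] [noon anchor]] herder]].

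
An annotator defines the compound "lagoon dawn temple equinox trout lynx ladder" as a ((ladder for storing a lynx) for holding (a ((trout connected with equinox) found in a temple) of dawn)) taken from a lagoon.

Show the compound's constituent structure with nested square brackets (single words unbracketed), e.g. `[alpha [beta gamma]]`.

At the top level: head "ladder" (specifically "dawn temple equinox trout lynx ladder"); modifier "lagoon".
"dawn temple equinox trout lynx ladder" → head "ladder" (specifically "lynx ladder"), modifier "dawn temple equinox trout".
"dawn temple equinox trout" → head "trout" (specifically "temple equinox trout"), modifier "dawn".
"temple equinox trout" → head "trout" (specifically "equinox trout"), modifier "temple".
"equinox trout" → head "trout", modifier "equinox".
"lynx ladder" → head "ladder", modifier "lynx".
So the structure is [lagoon [[dawn [temple [equinox trout]]] [lynx ladder]]].

[lagoon [[dawn [temple [equinox trout]]] [lynx ladder]]]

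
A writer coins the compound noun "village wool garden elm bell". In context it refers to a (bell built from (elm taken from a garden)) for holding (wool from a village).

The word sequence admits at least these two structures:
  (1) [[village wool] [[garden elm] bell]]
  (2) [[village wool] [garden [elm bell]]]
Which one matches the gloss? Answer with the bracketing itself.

[[village wool] [[garden elm] bell]]

The paraphrase's head is the "bell" part ("garden elm bell"); its modifier is "village wool".
That top-level split, carried through the inner groups, gives [[village wool] [[garden elm] bell]].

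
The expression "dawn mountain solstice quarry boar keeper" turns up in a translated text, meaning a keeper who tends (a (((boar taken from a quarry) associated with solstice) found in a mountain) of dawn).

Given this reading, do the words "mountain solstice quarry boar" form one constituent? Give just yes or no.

yes

The paraphrase groups the words so that "mountain solstice quarry boar" is one unit: it corresponds to a single parenthesized sub-phrase.
The full structure is [[dawn [mountain [solstice [quarry boar]]]] keeper], in which [mountain solstice quarry boar] is a constituent.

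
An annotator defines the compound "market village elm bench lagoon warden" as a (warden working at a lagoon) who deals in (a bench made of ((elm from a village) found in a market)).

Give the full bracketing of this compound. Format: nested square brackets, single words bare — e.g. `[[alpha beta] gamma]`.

The outermost head in the paraphrase is "warden" (specifically "lagoon warden"), modified by "market village elm bench".
"market village elm bench" → head "bench", modifier "market village elm".
"market village elm" → head "elm" (specifically "village elm"), modifier "market".
"village elm" → head "elm", modifier "village".
"lagoon warden" → head "warden", modifier "lagoon".
So the structure is [[[market [village elm]] bench] [lagoon warden]].

[[[market [village elm]] bench] [lagoon warden]]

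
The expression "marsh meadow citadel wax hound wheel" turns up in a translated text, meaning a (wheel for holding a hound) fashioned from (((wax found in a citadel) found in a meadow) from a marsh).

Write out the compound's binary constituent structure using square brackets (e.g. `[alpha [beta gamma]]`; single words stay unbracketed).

At the top level: head "wheel" (specifically "hound wheel"); modifier "marsh meadow citadel wax".
Inside "marsh meadow citadel wax": head "wax" (specifically "meadow citadel wax"), modifier "marsh".
Inside "meadow citadel wax": head "wax" (specifically "citadel wax"), modifier "meadow".
Inside "citadel wax": head "wax", modifier "citadel".
Inside "hound wheel": head "wheel", modifier "hound".
Assembled: [[marsh [meadow [citadel wax]]] [hound wheel]].

[[marsh [meadow [citadel wax]]] [hound wheel]]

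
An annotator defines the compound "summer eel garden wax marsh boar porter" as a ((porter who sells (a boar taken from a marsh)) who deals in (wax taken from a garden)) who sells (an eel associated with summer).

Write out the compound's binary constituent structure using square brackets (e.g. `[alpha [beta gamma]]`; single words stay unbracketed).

At the top level: head "porter" (specifically "garden wax marsh boar porter"); modifier "summer eel".
Within "summer eel", the head is "eel" and the modifier is "summer".
Within "garden wax marsh boar porter", the head is "porter" (specifically "marsh boar porter") and the modifier is "garden wax".
Within "garden wax", the head is "wax" and the modifier is "garden".
Within "marsh boar porter", the head is "porter" and the modifier is "marsh boar".
Within "marsh boar", the head is "boar" and the modifier is "marsh".
So the structure is [[summer eel] [[garden wax] [[marsh boar] porter]]].

[[summer eel] [[garden wax] [[marsh boar] porter]]]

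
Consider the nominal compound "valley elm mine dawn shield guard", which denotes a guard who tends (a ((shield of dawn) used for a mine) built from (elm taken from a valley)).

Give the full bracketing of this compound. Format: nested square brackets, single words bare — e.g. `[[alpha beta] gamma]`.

[[[valley elm] [mine [dawn shield]]] guard]

Whole compound: head "guard", modifier "valley elm mine dawn shield".
Inside "valley elm mine dawn shield": head "shield" (specifically "mine dawn shield"), modifier "valley elm".
Inside "valley elm": head "elm", modifier "valley".
Inside "mine dawn shield": head "shield" (specifically "dawn shield"), modifier "mine".
Inside "dawn shield": head "shield", modifier "dawn".
Assembled: [[[valley elm] [mine [dawn shield]]] guard].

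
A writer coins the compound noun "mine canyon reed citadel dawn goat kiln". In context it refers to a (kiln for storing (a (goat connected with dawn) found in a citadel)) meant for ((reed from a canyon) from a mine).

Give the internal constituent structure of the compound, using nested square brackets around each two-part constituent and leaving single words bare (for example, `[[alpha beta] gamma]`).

[[mine [canyon reed]] [[citadel [dawn goat]] kiln]]

Whole compound: head "kiln" (specifically "citadel dawn goat kiln"), modifier "mine canyon reed".
"mine canyon reed" → head "reed" (specifically "canyon reed"), modifier "mine".
"canyon reed" → head "reed", modifier "canyon".
"citadel dawn goat kiln" → head "kiln", modifier "citadel dawn goat".
"citadel dawn goat" → head "goat" (specifically "dawn goat"), modifier "citadel".
"dawn goat" → head "goat", modifier "dawn".
Assembled: [[mine [canyon reed]] [[citadel [dawn goat]] kiln]].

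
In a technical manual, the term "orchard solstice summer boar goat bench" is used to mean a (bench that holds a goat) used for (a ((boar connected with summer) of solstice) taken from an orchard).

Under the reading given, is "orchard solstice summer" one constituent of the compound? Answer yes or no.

The top-level split is [orchard solstice summer boar] [goat bench]; the full structure is [[orchard [solstice [summer boar]]] [goat bench]].
"orchard solstice summer" straddles a constituent boundary, so it is not a single unit.

no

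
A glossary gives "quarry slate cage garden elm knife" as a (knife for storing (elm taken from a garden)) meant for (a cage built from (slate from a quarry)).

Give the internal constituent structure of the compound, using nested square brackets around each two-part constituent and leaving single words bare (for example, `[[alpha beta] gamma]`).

[[[quarry slate] cage] [[garden elm] knife]]

The outermost head in the paraphrase is "knife" (specifically "garden elm knife"), modified by "quarry slate cage".
Within "quarry slate cage", the head is "cage" and the modifier is "quarry slate".
Within "quarry slate", the head is "slate" and the modifier is "quarry".
Within "garden elm knife", the head is "knife" and the modifier is "garden elm".
Within "garden elm", the head is "elm" and the modifier is "garden".
Assembled: [[[quarry slate] cage] [[garden elm] knife]].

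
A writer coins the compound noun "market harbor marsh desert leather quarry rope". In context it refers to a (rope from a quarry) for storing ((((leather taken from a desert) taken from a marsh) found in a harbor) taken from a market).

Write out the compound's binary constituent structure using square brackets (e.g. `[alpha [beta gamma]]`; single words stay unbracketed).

At the top level: head "rope" (specifically "quarry rope"); modifier "market harbor marsh desert leather".
Within "market harbor marsh desert leather", the head is "leather" (specifically "harbor marsh desert leather") and the modifier is "market".
Within "harbor marsh desert leather", the head is "leather" (specifically "marsh desert leather") and the modifier is "harbor".
Within "marsh desert leather", the head is "leather" (specifically "desert leather") and the modifier is "marsh".
Within "desert leather", the head is "leather" and the modifier is "desert".
Within "quarry rope", the head is "rope" and the modifier is "quarry".
Putting it together: [[market [harbor [marsh [desert leather]]]] [quarry rope]].

[[market [harbor [marsh [desert leather]]]] [quarry rope]]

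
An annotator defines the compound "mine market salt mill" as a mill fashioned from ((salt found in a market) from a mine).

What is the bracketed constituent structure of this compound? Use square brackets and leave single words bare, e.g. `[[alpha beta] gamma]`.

At the top level: head "mill"; modifier "mine market salt".
Within "mine market salt", the head is "salt" (specifically "market salt") and the modifier is "mine".
Within "market salt", the head is "salt" and the modifier is "market".
Putting it together: [[mine [market salt]] mill].

[[mine [market salt]] mill]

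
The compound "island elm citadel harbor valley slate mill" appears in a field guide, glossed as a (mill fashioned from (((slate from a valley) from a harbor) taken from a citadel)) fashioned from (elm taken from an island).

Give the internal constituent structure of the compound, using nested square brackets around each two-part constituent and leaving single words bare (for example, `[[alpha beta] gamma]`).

[[island elm] [[citadel [harbor [valley slate]]] mill]]

Whole compound: head "mill" (specifically "citadel harbor valley slate mill"), modifier "island elm".
Within "island elm", the head is "elm" and the modifier is "island".
Within "citadel harbor valley slate mill", the head is "mill" and the modifier is "citadel harbor valley slate".
Within "citadel harbor valley slate", the head is "slate" (specifically "harbor valley slate") and the modifier is "citadel".
Within "harbor valley slate", the head is "slate" (specifically "valley slate") and the modifier is "harbor".
Within "valley slate", the head is "slate" and the modifier is "valley".
Putting it together: [[island elm] [[citadel [harbor [valley slate]]] mill]].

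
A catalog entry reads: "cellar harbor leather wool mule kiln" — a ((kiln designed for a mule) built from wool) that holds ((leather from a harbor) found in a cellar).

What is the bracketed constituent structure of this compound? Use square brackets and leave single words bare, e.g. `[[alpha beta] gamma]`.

[[cellar [harbor leather]] [wool [mule kiln]]]

Whole compound: head "kiln" (specifically "wool mule kiln"), modifier "cellar harbor leather".
Inside "cellar harbor leather": head "leather" (specifically "harbor leather"), modifier "cellar".
Inside "harbor leather": head "leather", modifier "harbor".
Inside "wool mule kiln": head "kiln" (specifically "mule kiln"), modifier "wool".
Inside "mule kiln": head "kiln", modifier "mule".
Assembled: [[cellar [harbor leather]] [wool [mule kiln]]].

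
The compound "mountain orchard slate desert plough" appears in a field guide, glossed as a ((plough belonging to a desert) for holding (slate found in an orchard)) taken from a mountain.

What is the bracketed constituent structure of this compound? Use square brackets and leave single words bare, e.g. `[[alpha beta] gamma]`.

[mountain [[orchard slate] [desert plough]]]

At the top level: head "plough" (specifically "orchard slate desert plough"); modifier "mountain".
Inside "orchard slate desert plough": head "plough" (specifically "desert plough"), modifier "orchard slate".
Inside "orchard slate": head "slate", modifier "orchard".
Inside "desert plough": head "plough", modifier "desert".
Assembled: [mountain [[orchard slate] [desert plough]]].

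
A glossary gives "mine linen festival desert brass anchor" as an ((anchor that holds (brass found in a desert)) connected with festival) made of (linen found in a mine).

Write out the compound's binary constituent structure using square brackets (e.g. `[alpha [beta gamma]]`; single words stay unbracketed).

[[mine linen] [festival [[desert brass] anchor]]]

At the top level: head "anchor" (specifically "festival desert brass anchor"); modifier "mine linen".
Inside "mine linen": head "linen", modifier "mine".
Inside "festival desert brass anchor": head "anchor" (specifically "desert brass anchor"), modifier "festival".
Inside "desert brass anchor": head "anchor", modifier "desert brass".
Inside "desert brass": head "brass", modifier "desert".
So the structure is [[mine linen] [festival [[desert brass] anchor]]].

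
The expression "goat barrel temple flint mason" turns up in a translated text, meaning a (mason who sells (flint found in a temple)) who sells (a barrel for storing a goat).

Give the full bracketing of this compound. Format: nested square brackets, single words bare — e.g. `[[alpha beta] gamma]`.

Overall it is a kind of mason (specifically "temple flint mason"); the modifier is "goat barrel".
Within "goat barrel", the head is "barrel" and the modifier is "goat".
Within "temple flint mason", the head is "mason" and the modifier is "temple flint".
Within "temple flint", the head is "flint" and the modifier is "temple".
Putting it together: [[goat barrel] [[temple flint] mason]].

[[goat barrel] [[temple flint] mason]]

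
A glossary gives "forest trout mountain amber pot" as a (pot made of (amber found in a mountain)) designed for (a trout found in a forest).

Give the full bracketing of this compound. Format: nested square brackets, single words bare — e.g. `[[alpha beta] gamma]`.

At the top level: head "pot" (specifically "mountain amber pot"); modifier "forest trout".
"forest trout" → head "trout", modifier "forest".
"mountain amber pot" → head "pot", modifier "mountain amber".
"mountain amber" → head "amber", modifier "mountain".
Putting it together: [[forest trout] [[mountain amber] pot]].

[[forest trout] [[mountain amber] pot]]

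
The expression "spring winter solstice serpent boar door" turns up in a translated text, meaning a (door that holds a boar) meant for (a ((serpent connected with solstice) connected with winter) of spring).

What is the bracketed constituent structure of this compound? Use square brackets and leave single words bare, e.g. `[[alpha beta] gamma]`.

[[spring [winter [solstice serpent]]] [boar door]]

Overall it is a kind of door (specifically "boar door"); the modifier is "spring winter solstice serpent".
Inside "spring winter solstice serpent": head "serpent" (specifically "winter solstice serpent"), modifier "spring".
Inside "winter solstice serpent": head "serpent" (specifically "solstice serpent"), modifier "winter".
Inside "solstice serpent": head "serpent", modifier "solstice".
Inside "boar door": head "door", modifier "boar".
Assembled: [[spring [winter [solstice serpent]]] [boar door]].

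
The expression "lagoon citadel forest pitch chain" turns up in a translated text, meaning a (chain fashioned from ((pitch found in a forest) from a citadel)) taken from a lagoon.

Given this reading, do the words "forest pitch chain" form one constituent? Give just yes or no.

The top-level split is [lagoon] [citadel forest pitch chain]; the full structure is [lagoon [[citadel [forest pitch]] chain]].
"forest pitch chain" straddles a constituent boundary, so it is not a single unit.

no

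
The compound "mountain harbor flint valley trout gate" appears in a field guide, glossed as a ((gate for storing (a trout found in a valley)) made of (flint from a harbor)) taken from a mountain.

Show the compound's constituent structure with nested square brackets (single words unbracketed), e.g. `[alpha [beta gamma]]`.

[mountain [[harbor flint] [[valley trout] gate]]]

Whole compound: head "gate" (specifically "harbor flint valley trout gate"), modifier "mountain".
Within "harbor flint valley trout gate", the head is "gate" (specifically "valley trout gate") and the modifier is "harbor flint".
Within "harbor flint", the head is "flint" and the modifier is "harbor".
Within "valley trout gate", the head is "gate" and the modifier is "valley trout".
Within "valley trout", the head is "trout" and the modifier is "valley".
So the structure is [mountain [[harbor flint] [[valley trout] gate]]].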